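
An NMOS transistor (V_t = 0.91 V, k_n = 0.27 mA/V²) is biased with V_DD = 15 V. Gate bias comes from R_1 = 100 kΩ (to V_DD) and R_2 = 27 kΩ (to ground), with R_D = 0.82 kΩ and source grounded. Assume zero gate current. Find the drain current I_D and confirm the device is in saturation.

I_D ≈ 0.7 mA

V_G = V_DD·R_2/(R_1+R_2) = 15×27/127 = 3.19 V. With the source grounded, V_GS = V_G = 3.19 V.
Assume saturation: I_D = (k_n/2)(V_GS − V_t)² = (0.27/2)×(3.19 − 0.91)² = 0.135×2.28² = 0.701 mA.
V_DS = V_DD − I_D·R_D = 15 − 0.701×0.82 = 14.4 V.
Saturation requires V_DS ≥ V_GS − V_t = 2.28 V; 14.4 ≥ 2.28 ✓.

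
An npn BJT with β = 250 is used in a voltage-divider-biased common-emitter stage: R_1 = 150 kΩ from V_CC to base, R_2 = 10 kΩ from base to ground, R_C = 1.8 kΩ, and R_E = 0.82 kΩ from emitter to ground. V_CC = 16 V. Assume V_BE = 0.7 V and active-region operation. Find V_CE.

Thevenize the base divider: V_Th = V_CC·R_2/(R_1+R_2) = 16×10/160 = 1 V, R_Th = R_1‖R_2 = 9.38 kΩ.
Base-emitter loop: V_Th = I_B·R_Th + V_BE + (β+1)I_B·R_E, so I_B = (1 − 0.7) / (9.38 + 251×0.82) = 0.00139 mA.
I_C = β·I_B = 250×0.00139 = 0.349 mA, and I_E = (β+1)I_B = 0.35 mA.
V_CE = V_CC − I_C·R_C − I_E·R_E = 16 − 0.349×1.8 − 0.35×0.82 = 15.1 V.
V_CE = 15.1 V > 0.2 V confirms active-region operation.

V_CE ≈ 15 V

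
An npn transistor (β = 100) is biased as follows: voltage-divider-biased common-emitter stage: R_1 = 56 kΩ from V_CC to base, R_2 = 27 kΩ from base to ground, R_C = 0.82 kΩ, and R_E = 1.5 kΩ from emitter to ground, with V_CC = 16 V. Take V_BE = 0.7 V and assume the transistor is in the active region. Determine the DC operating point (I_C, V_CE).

I_C ≈ 2.7 mA, V_CE ≈ 9.8 V

Thevenize the base divider: V_Th = V_CC·R_2/(R_1+R_2) = 16×27/83 = 5.2 V, R_Th = R_1‖R_2 = 18.2 kΩ.
Base-emitter loop: V_Th = I_B·R_Th + V_BE + (β+1)I_B·R_E, so I_B = (5.2 − 0.7) / (18.2 + 101×1.5) = 0.0265 mA.
I_C = β·I_B = 100×0.0265 = 2.65 mA, and I_E = (β+1)I_B = 2.68 mA.
V_CE = V_CC − I_C·R_C − I_E·R_E = 16 − 2.65×0.82 − 2.68×1.5 = 9.8 V.
V_CE = 9.8 V > 0.2 V confirms active-region operation.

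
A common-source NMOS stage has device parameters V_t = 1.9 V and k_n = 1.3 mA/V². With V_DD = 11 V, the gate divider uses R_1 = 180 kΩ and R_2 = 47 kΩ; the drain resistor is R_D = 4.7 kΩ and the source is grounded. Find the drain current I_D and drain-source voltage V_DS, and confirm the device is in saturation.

I_D ≈ 0.093 mA, V_DS ≈ 11 V

V_G = V_DD·R_2/(R_1+R_2) = 11×47/227 = 2.28 V. With the source grounded, V_GS = V_G = 2.28 V.
Assume saturation: I_D = (k_n/2)(V_GS − V_t)² = (1.3/2)×(2.28 − 1.9)² = 0.65×0.378² = 0.0926 mA.
V_DS = V_DD − I_D·R_D = 11 − 0.0926×4.7 = 10.6 V.
Saturation requires V_DS ≥ V_GS − V_t = 0.378 V; 10.6 ≥ 0.378 ✓.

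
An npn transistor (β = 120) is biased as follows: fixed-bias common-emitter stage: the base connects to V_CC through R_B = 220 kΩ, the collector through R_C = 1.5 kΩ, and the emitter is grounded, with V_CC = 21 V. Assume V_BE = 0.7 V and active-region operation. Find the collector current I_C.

I_C ≈ 11 mA

Base loop: V_CC = I_B·R_B + V_BE, so I_B = (21 − 0.7)/220 kΩ = 0.0923 mA.
In the active region I_C = β·I_B = 120 × 0.0923 = 11.1 mA.
Collector loop: V_CE = V_CC − I_C·R_C = 21 − 11.1×1.5 = 4.39 V.
Since V_CE = 4.39 V > V_CE(sat) ≈ 0.2 V, the transistor is in the active region as assumed.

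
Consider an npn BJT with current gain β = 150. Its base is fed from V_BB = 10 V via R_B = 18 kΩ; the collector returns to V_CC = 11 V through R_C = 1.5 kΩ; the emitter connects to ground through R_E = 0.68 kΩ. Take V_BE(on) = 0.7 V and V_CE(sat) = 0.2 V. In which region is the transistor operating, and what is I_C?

saturation; I_C ≈ 4.9 mA

Assume active: I_B = (10 − 0.7)/(18 + 151×0.68) = 0.0771 mA, I_C = β·I_B = 11.6 mA.
Then V_CE = 11 − 11.6×1.5 − 11.6×0.68 = -14.3 V < 0.2 V — the active assumption fails.
Re-solve with V_CE = 0.2 V. KCL at the emitter: V_E/R_E = (V_BB−0.7−V_E)/R_B + (V_CC−0.2−V_E)/R_C, giving V_E = 3.52 V.
I_C = (V_CC − 0.2 − V_E)/R_C = (10.8 − 3.52)/1.5 = 4.85 mA.
Check: I_B = (9.3 − 3.52)/18 = 0.321 mA, and β·I_B = 48.2 mA > I_C, confirming saturation.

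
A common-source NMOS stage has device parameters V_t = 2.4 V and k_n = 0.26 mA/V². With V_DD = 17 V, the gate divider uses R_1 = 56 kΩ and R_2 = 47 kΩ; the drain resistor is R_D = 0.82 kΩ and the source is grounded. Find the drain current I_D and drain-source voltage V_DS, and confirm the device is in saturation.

V_G = V_DD·R_2/(R_1+R_2) = 17×47/103 = 7.76 V. With the source grounded, V_GS = V_G = 7.76 V.
Assume saturation: I_D = (k_n/2)(V_GS − V_t)² = (0.26/2)×(7.76 − 2.4)² = 0.13×5.36² = 3.73 mA.
V_DS = V_DD − I_D·R_D = 17 − 3.73×0.82 = 13.9 V.
Saturation requires V_DS ≥ V_GS − V_t = 5.36 V; 13.9 ≥ 5.36 ✓.

I_D ≈ 3.7 mA, V_DS ≈ 14 V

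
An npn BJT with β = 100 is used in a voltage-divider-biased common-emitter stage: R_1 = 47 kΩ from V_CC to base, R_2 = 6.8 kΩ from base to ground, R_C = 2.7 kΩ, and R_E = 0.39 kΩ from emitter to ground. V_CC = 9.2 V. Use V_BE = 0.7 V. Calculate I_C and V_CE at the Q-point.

I_C ≈ 1 mA, V_CE ≈ 6 V

Thevenize the base divider: V_Th = V_CC·R_2/(R_1+R_2) = 9.2×6.8/53.8 = 1.16 V, R_Th = R_1‖R_2 = 5.94 kΩ.
Base-emitter loop: V_Th = I_B·R_Th + V_BE + (β+1)I_B·R_E, so I_B = (1.16 − 0.7) / (5.94 + 101×0.39) = 0.0102 mA.
I_C = β·I_B = 100×0.0102 = 1.02 mA, and I_E = (β+1)I_B = 1.03 mA.
V_CE = V_CC − I_C·R_C − I_E·R_E = 9.2 − 1.02×2.7 − 1.03×0.39 = 6.04 V.
V_CE = 6.04 V > 0.2 V confirms active-region operation.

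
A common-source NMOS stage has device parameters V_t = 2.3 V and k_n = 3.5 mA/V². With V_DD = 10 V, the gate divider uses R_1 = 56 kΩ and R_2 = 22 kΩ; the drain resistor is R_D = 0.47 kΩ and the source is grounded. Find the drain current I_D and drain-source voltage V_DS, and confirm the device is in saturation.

V_G = V_DD·R_2/(R_1+R_2) = 10×22/78 = 2.82 V. With the source grounded, V_GS = V_G = 2.82 V.
Assume saturation: I_D = (k_n/2)(V_GS − V_t)² = (3.5/2)×(2.82 − 2.3)² = 1.75×0.521² = 0.474 mA.
V_DS = V_DD − I_D·R_D = 10 − 0.474×0.47 = 9.78 V.
Saturation requires V_DS ≥ V_GS − V_t = 0.521 V; 9.78 ≥ 0.521 ✓.

I_D ≈ 0.47 mA, V_DS ≈ 9.8 V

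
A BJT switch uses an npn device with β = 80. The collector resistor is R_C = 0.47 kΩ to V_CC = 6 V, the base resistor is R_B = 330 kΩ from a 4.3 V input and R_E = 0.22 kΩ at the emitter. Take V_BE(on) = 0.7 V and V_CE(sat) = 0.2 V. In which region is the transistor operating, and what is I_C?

Assume active. Base-emitter loop: I_B = (V_BB − V_BE)/(R_B + (β+1)R_E) = (4.3 − 0.7)/(330 + 81×0.22) = 0.0104 mA.
I_C = β·I_B = 80×0.0104 = 0.828 mA.
V_CE = V_CC − I_C·R_C − I_E·R_E = 6 − 0.828×0.47 − 0.838×0.22 = 5.43 V > V_CE(sat), so the active-region assumption holds.

active; I_C ≈ 0.83 mA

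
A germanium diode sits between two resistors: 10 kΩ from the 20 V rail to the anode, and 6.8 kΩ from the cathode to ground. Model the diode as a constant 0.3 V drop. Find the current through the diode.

I ≈ 1.2 mA

The two resistors are in series with the diode, so KVL gives 20 = I·10 + 0.3 + I·6.8.
I = (20 − 0.3) / (10 + 6.8) kΩ = 19.7 / 16.8 = 1.17 mA.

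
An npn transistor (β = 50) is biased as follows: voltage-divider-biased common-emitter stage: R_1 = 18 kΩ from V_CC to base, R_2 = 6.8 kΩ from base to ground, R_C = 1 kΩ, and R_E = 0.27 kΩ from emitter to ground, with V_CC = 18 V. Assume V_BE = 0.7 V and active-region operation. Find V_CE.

V_CE ≈ 3.6 V

Thevenize the base divider: V_Th = V_CC·R_2/(R_1+R_2) = 18×6.8/24.8 = 4.94 V, R_Th = R_1‖R_2 = 4.94 kΩ.
Base-emitter loop: V_Th = I_B·R_Th + V_BE + (β+1)I_B·R_E, so I_B = (4.94 − 0.7) / (4.94 + 51×0.27) = 0.226 mA.
I_C = β·I_B = 50×0.226 = 11.3 mA, and I_E = (β+1)I_B = 11.5 mA.
V_CE = V_CC − I_C·R_C − I_E·R_E = 18 − 11.3×1 − 11.5×0.27 = 3.56 V.
V_CE = 3.56 V > 0.2 V confirms active-region operation.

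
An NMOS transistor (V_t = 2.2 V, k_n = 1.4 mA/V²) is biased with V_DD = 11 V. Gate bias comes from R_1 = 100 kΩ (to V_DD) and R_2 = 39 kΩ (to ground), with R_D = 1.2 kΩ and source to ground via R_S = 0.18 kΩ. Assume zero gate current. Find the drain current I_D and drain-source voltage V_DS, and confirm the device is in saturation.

I_D ≈ 0.45 mA, V_DS ≈ 10 V

V_G = V_DD·R_2/(R_1+R_2) = 11×39/139 = 3.09 V.
Assume saturation: I_D = (k_n/2)(V_GS − V_t)² with V_GS = V_G − I_D·R_S = 3.09 − 0.18·I_D.
Substituting gives 0.0227·I_D² − 1.22·I_D + 0.55 = 0, with roots I_D = 0.453 or 53.5 mA.
The root I_D = 53.5 mA gives V_GS = -6.54 V ≤ V_t, so take I_D = 0.453 mA.
Then V_GS = 3 V and V_DS = V_DD − I_D(R_D+R_S) = 11 − 0.453×1.38 = 10.4 V.
Saturation requires V_DS ≥ V_GS − V_t = 0.805 V; 10.4 ≥ 0.805 ✓.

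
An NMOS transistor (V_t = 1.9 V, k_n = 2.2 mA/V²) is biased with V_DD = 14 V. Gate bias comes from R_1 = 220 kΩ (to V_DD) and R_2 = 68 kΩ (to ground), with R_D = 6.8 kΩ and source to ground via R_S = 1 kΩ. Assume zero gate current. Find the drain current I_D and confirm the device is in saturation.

I_D ≈ 0.64 mA

V_G = V_DD·R_2/(R_1+R_2) = 14×68/288 = 3.31 V.
Assume saturation: I_D = (k_n/2)(V_GS − V_t)² with V_GS = V_G − I_D·R_S = 3.31 − 1·I_D.
Substituting gives 1.1·I_D² − 4.09·I_D + 2.17 = 0, with roots I_D = 0.642 or 3.08 mA.
The root I_D = 3.08 mA gives V_GS = 0.227 V ≤ V_t, so take I_D = 0.642 mA.
Then V_GS = 2.66 V and V_DS = V_DD − I_D(R_D+R_S) = 14 − 0.642×7.8 = 8.99 V.
Saturation requires V_DS ≥ V_GS − V_t = 0.764 V; 8.99 ≥ 0.764 ✓.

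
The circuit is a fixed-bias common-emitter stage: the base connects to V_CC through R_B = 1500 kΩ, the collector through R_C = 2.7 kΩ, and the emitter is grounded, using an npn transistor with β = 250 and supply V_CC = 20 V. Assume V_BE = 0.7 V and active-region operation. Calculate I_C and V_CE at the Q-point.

I_C ≈ 3.2 mA, V_CE ≈ 11 V

Base loop: V_CC = I_B·R_B + V_BE, so I_B = (20 − 0.7)/1500 kΩ = 0.0129 mA.
In the active region I_C = β·I_B = 250 × 0.0129 = 3.22 mA.
Collector loop: V_CE = V_CC − I_C·R_C = 20 − 3.22×2.7 = 11.3 V.
Since V_CE = 11.3 V > V_CE(sat) ≈ 0.2 V, the transistor is in the active region as assumed.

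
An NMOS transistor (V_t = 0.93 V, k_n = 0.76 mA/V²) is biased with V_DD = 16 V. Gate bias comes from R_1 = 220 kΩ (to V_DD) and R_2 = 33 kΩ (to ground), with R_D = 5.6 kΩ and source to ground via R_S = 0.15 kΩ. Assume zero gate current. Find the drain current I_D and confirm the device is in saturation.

V_G = V_DD·R_2/(R_1+R_2) = 16×33/253 = 2.09 V.
Assume saturation: I_D = (k_n/2)(V_GS − V_t)² with V_GS = V_G − I_D·R_S = 2.09 − 0.15·I_D.
Substituting gives 0.00855·I_D² − 1.13·I_D + 0.509 = 0, with roots I_D = 0.451 or 132 mA.
The root I_D = 132 mA gives V_GS = -17.7 V ≤ V_t, so take I_D = 0.451 mA.
Then V_GS = 2.02 V and V_DS = V_DD − I_D(R_D+R_S) = 16 − 0.451×5.75 = 13.4 V.
Saturation requires V_DS ≥ V_GS − V_t = 1.09 V; 13.4 ≥ 1.09 ✓.

I_D ≈ 0.45 mA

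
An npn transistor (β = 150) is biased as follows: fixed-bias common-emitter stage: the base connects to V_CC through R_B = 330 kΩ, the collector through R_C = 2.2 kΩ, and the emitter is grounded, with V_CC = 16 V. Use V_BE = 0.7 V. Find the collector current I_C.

Base loop: V_CC = I_B·R_B + V_BE, so I_B = (16 − 0.7)/330 kΩ = 0.0464 mA.
In the active region I_C = β·I_B = 150 × 0.0464 = 6.95 mA.
Collector loop: V_CE = V_CC − I_C·R_C = 16 − 6.95×2.2 = 0.7 V.
Since V_CE = 0.7 V > V_CE(sat) ≈ 0.2 V, the transistor is in the active region as assumed.

I_C ≈ 7 mA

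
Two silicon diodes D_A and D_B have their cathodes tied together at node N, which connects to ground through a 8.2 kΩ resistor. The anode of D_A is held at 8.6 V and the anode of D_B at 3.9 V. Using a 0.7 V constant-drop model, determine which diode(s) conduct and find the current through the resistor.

Only D_A conducts; I_R ≈ 0.96 mA

Assume both conduct. Then node N would need to be at both 8.6−0.7 = 7.9 V and 3.9−0.7 = 3.2 V, which is impossible.
Assume only D_A conducts: V_N = 8.6 − 0.7 = 7.9 V, so I_R = 7.9/8.2 = 0.963 mA.
Check D_B: its anode-to-cathode voltage is 3.9 − 7.9 = -4 V < 0.7 V, so it is off. The assumption is consistent.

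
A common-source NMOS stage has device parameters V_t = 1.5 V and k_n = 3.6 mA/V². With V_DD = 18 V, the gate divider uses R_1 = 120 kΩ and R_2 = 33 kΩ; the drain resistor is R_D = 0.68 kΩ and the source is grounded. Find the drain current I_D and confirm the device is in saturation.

I_D ≈ 10 mA

V_G = V_DD·R_2/(R_1+R_2) = 18×33/153 = 3.88 V. With the source grounded, V_GS = V_G = 3.88 V.
Assume saturation: I_D = (k_n/2)(V_GS − V_t)² = (3.6/2)×(3.88 − 1.5)² = 1.8×2.38² = 10.2 mA.
V_DS = V_DD − I_D·R_D = 18 − 10.2×0.68 = 11.1 V.
Saturation requires V_DS ≥ V_GS − V_t = 2.38 V; 11.1 ≥ 2.38 ✓.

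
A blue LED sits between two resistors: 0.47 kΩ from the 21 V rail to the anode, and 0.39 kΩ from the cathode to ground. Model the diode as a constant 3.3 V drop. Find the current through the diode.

I ≈ 21 mA

The two resistors are in series with the diode, so KVL gives 21 = I·0.47 + 3.3 + I·0.39.
I = (21 − 3.3) / (0.47 + 0.39) kΩ = 17.7 / 0.86 = 20.6 mA.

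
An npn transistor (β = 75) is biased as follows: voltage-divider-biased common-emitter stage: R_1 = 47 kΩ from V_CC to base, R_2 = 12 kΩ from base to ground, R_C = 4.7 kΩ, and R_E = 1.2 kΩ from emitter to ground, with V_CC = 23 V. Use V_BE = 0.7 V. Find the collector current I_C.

I_C ≈ 3 mA

Thevenize the base divider: V_Th = V_CC·R_2/(R_1+R_2) = 23×12/59 = 4.68 V, R_Th = R_1‖R_2 = 9.56 kΩ.
Base-emitter loop: V_Th = I_B·R_Th + V_BE + (β+1)I_B·R_E, so I_B = (4.68 − 0.7) / (9.56 + 76×1.2) = 0.0395 mA.
I_C = β·I_B = 75×0.0395 = 2.96 mA, and I_E = (β+1)I_B = 3 mA.
V_CE = V_CC − I_C·R_C − I_E·R_E = 23 − 2.96×4.7 − 3×1.2 = 5.48 V.
V_CE = 5.48 V > 0.2 V confirms active-region operation.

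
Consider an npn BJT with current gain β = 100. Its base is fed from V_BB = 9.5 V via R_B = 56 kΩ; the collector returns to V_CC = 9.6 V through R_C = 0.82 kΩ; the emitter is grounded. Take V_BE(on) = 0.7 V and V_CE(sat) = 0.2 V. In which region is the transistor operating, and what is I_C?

saturation; I_C ≈ 11 mA

Assume active: I_B = (9.5 − 0.7)/56 = 0.157 mA, giving I_C = β·I_B = 15.7 mA.
But then V_CE = 9.6 − 15.7×0.82 = -3.29 V < V_CE(sat) = 0.2 V — impossible in the active region.
So the transistor is saturated. With V_CE = 0.2 V, I_C = (V_CC − 0.2)/R_C = 9.4/0.82 = 11.5 mA.
Check: β·I_B = 15.7 mA > I_C = 11.5 mA, confirming saturation.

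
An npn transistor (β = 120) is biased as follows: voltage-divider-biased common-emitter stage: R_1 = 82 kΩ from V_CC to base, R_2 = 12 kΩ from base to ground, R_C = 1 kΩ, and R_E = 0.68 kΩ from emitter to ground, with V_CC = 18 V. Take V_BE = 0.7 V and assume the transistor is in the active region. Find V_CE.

Thevenize the base divider: V_Th = V_CC·R_2/(R_1+R_2) = 18×12/94 = 2.3 V, R_Th = R_1‖R_2 = 10.5 kΩ.
Base-emitter loop: V_Th = I_B·R_Th + V_BE + (β+1)I_B·R_E, so I_B = (2.3 − 0.7) / (10.5 + 121×0.68) = 0.0172 mA.
I_C = β·I_B = 120×0.0172 = 2.07 mA, and I_E = (β+1)I_B = 2.08 mA.
V_CE = V_CC − I_C·R_C − I_E·R_E = 18 − 2.07×1 − 2.08×0.68 = 14.5 V.
V_CE = 14.5 V > 0.2 V confirms active-region operation.

V_CE ≈ 15 V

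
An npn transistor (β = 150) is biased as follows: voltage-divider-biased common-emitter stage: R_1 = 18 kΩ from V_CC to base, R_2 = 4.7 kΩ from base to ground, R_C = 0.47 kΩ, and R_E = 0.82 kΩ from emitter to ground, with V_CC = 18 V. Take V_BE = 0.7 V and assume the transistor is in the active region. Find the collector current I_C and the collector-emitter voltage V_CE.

Thevenize the base divider: V_Th = V_CC·R_2/(R_1+R_2) = 18×4.7/22.7 = 3.73 V, R_Th = R_1‖R_2 = 3.73 kΩ.
Base-emitter loop: V_Th = I_B·R_Th + V_BE + (β+1)I_B·R_E, so I_B = (3.73 − 0.7) / (3.73 + 151×0.82) = 0.0237 mA.
I_C = β·I_B = 150×0.0237 = 3.56 mA, and I_E = (β+1)I_B = 3.58 mA.
V_CE = V_CC − I_C·R_C − I_E·R_E = 18 − 3.56×0.47 − 3.58×0.82 = 13.4 V.
V_CE = 13.4 V > 0.2 V confirms active-region operation.

I_C ≈ 3.6 mA, V_CE ≈ 13 V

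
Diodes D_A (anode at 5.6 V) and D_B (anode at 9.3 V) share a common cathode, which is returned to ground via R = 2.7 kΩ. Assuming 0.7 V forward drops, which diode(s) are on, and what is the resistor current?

Assume both conduct. Then node N would need to be at both 5.6−0.7 = 4.9 V and 9.3−0.7 = 8.6 V, which is impossible.
Assume only D_B conducts: V_N = 9.3 − 0.7 = 8.6 V, so I_R = 8.6/2.7 = 3.19 mA.
Check D_A: its anode-to-cathode voltage is 5.6 − 8.6 = -3 V < 0.7 V, so it is off. The assumption is consistent.

Only D_B conducts; I_R ≈ 3.2 mA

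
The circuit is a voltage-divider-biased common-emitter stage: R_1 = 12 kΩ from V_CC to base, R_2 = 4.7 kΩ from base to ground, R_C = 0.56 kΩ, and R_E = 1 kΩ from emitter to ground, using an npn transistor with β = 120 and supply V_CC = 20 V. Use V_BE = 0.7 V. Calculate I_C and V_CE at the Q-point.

Thevenize the base divider: V_Th = V_CC·R_2/(R_1+R_2) = 20×4.7/16.7 = 5.63 V, R_Th = R_1‖R_2 = 3.38 kΩ.
Base-emitter loop: V_Th = I_B·R_Th + V_BE + (β+1)I_B·R_E, so I_B = (5.63 − 0.7) / (3.38 + 121×1) = 0.0396 mA.
I_C = β·I_B = 120×0.0396 = 4.76 mA, and I_E = (β+1)I_B = 4.79 mA.
V_CE = V_CC − I_C·R_C − I_E·R_E = 20 − 4.76×0.56 − 4.79×1 = 12.5 V.
V_CE = 12.5 V > 0.2 V confirms active-region operation.

I_C ≈ 4.8 mA, V_CE ≈ 13 V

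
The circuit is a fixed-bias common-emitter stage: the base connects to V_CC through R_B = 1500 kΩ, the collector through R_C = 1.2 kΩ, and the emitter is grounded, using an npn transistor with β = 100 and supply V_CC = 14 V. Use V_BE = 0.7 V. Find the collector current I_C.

Base loop: V_CC = I_B·R_B + V_BE, so I_B = (14 − 0.7)/1500 kΩ = 0.00887 mA.
In the active region I_C = β·I_B = 100 × 0.00887 = 0.887 mA.
Collector loop: V_CE = V_CC − I_C·R_C = 14 − 0.887×1.2 = 12.9 V.
Since V_CE = 12.9 V > V_CE(sat) ≈ 0.2 V, the transistor is in the active region as assumed.

I_C ≈ 0.89 mA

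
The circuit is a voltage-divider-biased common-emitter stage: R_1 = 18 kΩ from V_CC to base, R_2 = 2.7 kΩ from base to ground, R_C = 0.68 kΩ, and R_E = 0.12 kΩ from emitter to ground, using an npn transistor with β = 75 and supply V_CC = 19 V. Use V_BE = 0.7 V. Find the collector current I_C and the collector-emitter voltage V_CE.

I_C ≈ 12 mA, V_CE ≈ 9.7 V

Thevenize the base divider: V_Th = V_CC·R_2/(R_1+R_2) = 19×2.7/20.7 = 2.48 V, R_Th = R_1‖R_2 = 2.35 kΩ.
Base-emitter loop: V_Th = I_B·R_Th + V_BE + (β+1)I_B·R_E, so I_B = (2.48 − 0.7) / (2.35 + 76×0.12) = 0.155 mA.
I_C = β·I_B = 75×0.155 = 11.6 mA, and I_E = (β+1)I_B = 11.8 mA.
V_CE = V_CC − I_C·R_C − I_E·R_E = 19 − 11.6×0.68 − 11.8×0.12 = 9.68 V.
V_CE = 9.68 V > 0.2 V confirms active-region operation.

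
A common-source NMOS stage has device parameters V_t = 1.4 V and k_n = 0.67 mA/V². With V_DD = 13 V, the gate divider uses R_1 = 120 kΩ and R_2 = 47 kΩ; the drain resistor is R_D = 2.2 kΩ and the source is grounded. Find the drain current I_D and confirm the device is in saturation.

I_D ≈ 1.7 mA

V_G = V_DD·R_2/(R_1+R_2) = 13×47/167 = 3.66 V. With the source grounded, V_GS = V_G = 3.66 V.
Assume saturation: I_D = (k_n/2)(V_GS − V_t)² = (0.67/2)×(3.66 − 1.4)² = 0.335×2.26² = 1.71 mA.
V_DS = V_DD − I_D·R_D = 13 − 1.71×2.2 = 9.24 V.
Saturation requires V_DS ≥ V_GS − V_t = 2.26 V; 9.24 ≥ 2.26 ✓.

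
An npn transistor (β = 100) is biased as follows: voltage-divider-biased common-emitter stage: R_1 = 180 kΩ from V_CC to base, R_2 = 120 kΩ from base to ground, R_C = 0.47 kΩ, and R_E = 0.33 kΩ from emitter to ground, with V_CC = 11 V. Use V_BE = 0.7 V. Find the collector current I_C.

I_C ≈ 3.5 mA

Thevenize the base divider: V_Th = V_CC·R_2/(R_1+R_2) = 11×120/300 = 4.4 V, R_Th = R_1‖R_2 = 72 kΩ.
Base-emitter loop: V_Th = I_B·R_Th + V_BE + (β+1)I_B·R_E, so I_B = (4.4 − 0.7) / (72 + 101×0.33) = 0.0351 mA.
I_C = β·I_B = 100×0.0351 = 3.51 mA, and I_E = (β+1)I_B = 3.55 mA.
V_CE = V_CC − I_C·R_C − I_E·R_E = 11 − 3.51×0.47 − 3.55×0.33 = 8.18 V.
V_CE = 8.18 V > 0.2 V confirms active-region operation.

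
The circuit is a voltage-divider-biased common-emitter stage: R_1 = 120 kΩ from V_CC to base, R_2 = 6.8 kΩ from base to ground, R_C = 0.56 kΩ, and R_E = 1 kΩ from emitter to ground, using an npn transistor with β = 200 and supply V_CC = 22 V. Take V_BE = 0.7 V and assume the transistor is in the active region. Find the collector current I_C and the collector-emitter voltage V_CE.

I_C ≈ 0.46 mA, V_CE ≈ 21 V

Thevenize the base divider: V_Th = V_CC·R_2/(R_1+R_2) = 22×6.8/127 = 1.18 V, R_Th = R_1‖R_2 = 6.44 kΩ.
Base-emitter loop: V_Th = I_B·R_Th + V_BE + (β+1)I_B·R_E, so I_B = (1.18 − 0.7) / (6.44 + 201×1) = 0.00231 mA.
I_C = β·I_B = 200×0.00231 = 0.463 mA, and I_E = (β+1)I_B = 0.465 mA.
V_CE = V_CC − I_C·R_C − I_E·R_E = 22 − 0.463×0.56 − 0.465×1 = 21.3 V.
V_CE = 21.3 V > 0.2 V confirms active-region operation.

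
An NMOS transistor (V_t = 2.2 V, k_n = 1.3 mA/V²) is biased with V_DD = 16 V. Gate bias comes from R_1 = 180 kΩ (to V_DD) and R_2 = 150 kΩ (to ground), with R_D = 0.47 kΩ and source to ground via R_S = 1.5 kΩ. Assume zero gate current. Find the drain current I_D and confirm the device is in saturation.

I_D ≈ 2.2 mA

V_G = V_DD·R_2/(R_1+R_2) = 16×150/330 = 7.27 V.
Assume saturation: I_D = (k_n/2)(V_GS − V_t)² with V_GS = V_G − I_D·R_S = 7.27 − 1.5·I_D.
Substituting gives 1.46·I_D² − 10.9·I_D + 16.7 = 0, with roots I_D = 2.17 or 5.28 mA.
The root I_D = 5.28 mA gives V_GS = -0.651 V ≤ V_t, so take I_D = 2.17 mA.
Then V_GS = 4.03 V and V_DS = V_DD − I_D(R_D+R_S) = 16 − 2.17×1.97 = 11.7 V.
Saturation requires V_DS ≥ V_GS − V_t = 1.83 V; 11.7 ≥ 1.83 ✓.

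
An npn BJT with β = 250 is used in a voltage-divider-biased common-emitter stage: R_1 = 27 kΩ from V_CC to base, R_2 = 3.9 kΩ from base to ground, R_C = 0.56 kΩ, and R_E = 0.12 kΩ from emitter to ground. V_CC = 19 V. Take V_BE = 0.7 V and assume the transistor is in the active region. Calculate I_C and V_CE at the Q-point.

I_C ≈ 13 mA, V_CE ≈ 10 V

Thevenize the base divider: V_Th = V_CC·R_2/(R_1+R_2) = 19×3.9/30.9 = 2.4 V, R_Th = R_1‖R_2 = 3.41 kΩ.
Base-emitter loop: V_Th = I_B·R_Th + V_BE + (β+1)I_B·R_E, so I_B = (2.4 − 0.7) / (3.41 + 251×0.12) = 0.0506 mA.
I_C = β·I_B = 250×0.0506 = 12.7 mA, and I_E = (β+1)I_B = 12.7 mA.
V_CE = V_CC − I_C·R_C − I_E·R_E = 19 − 12.7×0.56 − 12.7×0.12 = 10.4 V.
V_CE = 10.4 V > 0.2 V confirms active-region operation.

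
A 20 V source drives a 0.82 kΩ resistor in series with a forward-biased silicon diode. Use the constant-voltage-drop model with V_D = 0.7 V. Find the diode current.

I ≈ 24 mA

KVL around the loop: 20 = V_D + I·R = 0.7 + I × 0.82 kΩ.
So I = (20 − 0.7) / 0.82 kΩ = 19.3 / 0.82 = 23.5 mA.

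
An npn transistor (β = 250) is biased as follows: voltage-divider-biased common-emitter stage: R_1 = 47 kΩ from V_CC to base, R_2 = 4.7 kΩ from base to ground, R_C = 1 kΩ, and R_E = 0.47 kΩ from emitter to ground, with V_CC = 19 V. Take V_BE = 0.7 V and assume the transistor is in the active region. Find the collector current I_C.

Thevenize the base divider: V_Th = V_CC·R_2/(R_1+R_2) = 19×4.7/51.7 = 1.73 V, R_Th = R_1‖R_2 = 4.27 kΩ.
Base-emitter loop: V_Th = I_B·R_Th + V_BE + (β+1)I_B·R_E, so I_B = (1.73 − 0.7) / (4.27 + 251×0.47) = 0.0084 mA.
I_C = β·I_B = 250×0.0084 = 2.1 mA, and I_E = (β+1)I_B = 2.11 mA.
V_CE = V_CC − I_C·R_C − I_E·R_E = 19 − 2.1×1 − 2.11×0.47 = 15.9 V.
V_CE = 15.9 V > 0.2 V confirms active-region operation.

I_C ≈ 2.1 mA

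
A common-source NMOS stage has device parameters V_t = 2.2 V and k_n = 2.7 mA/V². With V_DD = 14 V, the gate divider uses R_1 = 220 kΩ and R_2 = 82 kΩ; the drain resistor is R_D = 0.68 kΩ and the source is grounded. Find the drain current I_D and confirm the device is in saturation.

I_D ≈ 3.5 mA

V_G = V_DD·R_2/(R_1+R_2) = 14×82/302 = 3.8 V. With the source grounded, V_GS = V_G = 3.8 V.
Assume saturation: I_D = (k_n/2)(V_GS − V_t)² = (2.7/2)×(3.8 − 2.2)² = 1.35×1.6² = 3.46 mA.
V_DS = V_DD − I_D·R_D = 14 − 3.46×0.68 = 11.6 V.
Saturation requires V_DS ≥ V_GS − V_t = 1.6 V; 11.6 ≥ 1.6 ✓.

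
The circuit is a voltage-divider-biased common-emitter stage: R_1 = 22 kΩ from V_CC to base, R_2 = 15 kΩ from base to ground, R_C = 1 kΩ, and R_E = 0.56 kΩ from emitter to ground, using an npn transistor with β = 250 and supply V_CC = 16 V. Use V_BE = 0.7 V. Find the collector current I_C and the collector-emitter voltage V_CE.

I_C ≈ 9.7 mA, V_CE ≈ 0.88 V

Thevenize the base divider: V_Th = V_CC·R_2/(R_1+R_2) = 16×15/37 = 6.49 V, R_Th = R_1‖R_2 = 8.92 kΩ.
Base-emitter loop: V_Th = I_B·R_Th + V_BE + (β+1)I_B·R_E, so I_B = (6.49 − 0.7) / (8.92 + 251×0.56) = 0.0387 mA.
I_C = β·I_B = 250×0.0387 = 9.68 mA, and I_E = (β+1)I_B = 9.72 mA.
V_CE = V_CC − I_C·R_C − I_E·R_E = 16 − 9.68×1 − 9.72×0.56 = 0.881 V.
V_CE = 0.881 V > 0.2 V confirms active-region operation.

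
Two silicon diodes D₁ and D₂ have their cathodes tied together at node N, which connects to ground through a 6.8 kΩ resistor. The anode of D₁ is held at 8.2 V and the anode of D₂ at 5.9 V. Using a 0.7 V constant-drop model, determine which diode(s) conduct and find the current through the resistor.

Only D₁ conducts; I_R ≈ 1.1 mA

Assume both conduct. Then node N would need to be at both 8.2−0.7 = 7.5 V and 5.9−0.7 = 5.2 V, which is impossible.
Assume only D₁ conducts: V_N = 8.2 − 0.7 = 7.5 V, so I_R = 7.5/6.8 = 1.1 mA.
Check D₂: its anode-to-cathode voltage is 5.9 − 7.5 = -1.6 V < 0.7 V, so it is off. The assumption is consistent.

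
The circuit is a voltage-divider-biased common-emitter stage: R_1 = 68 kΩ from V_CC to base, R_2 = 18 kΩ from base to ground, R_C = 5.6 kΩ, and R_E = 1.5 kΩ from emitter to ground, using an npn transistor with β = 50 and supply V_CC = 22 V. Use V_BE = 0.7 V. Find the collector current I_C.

I_C ≈ 2.2 mA

Thevenize the base divider: V_Th = V_CC·R_2/(R_1+R_2) = 22×18/86 = 4.6 V, R_Th = R_1‖R_2 = 14.2 kΩ.
Base-emitter loop: V_Th = I_B·R_Th + V_BE + (β+1)I_B·R_E, so I_B = (4.6 − 0.7) / (14.2 + 51×1.5) = 0.043 mA.
I_C = β·I_B = 50×0.043 = 2.15 mA, and I_E = (β+1)I_B = 2.19 mA.
V_CE = V_CC − I_C·R_C − I_E·R_E = 22 − 2.15×5.6 − 2.19×1.5 = 6.66 V.
V_CE = 6.66 V > 0.2 V confirms active-region operation.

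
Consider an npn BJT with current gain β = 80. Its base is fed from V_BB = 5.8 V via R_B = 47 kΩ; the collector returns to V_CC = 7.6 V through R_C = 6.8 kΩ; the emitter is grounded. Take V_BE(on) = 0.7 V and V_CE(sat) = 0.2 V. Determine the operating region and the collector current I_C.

saturation; I_C ≈ 1.1 mA

Assume active: I_B = (5.8 − 0.7)/47 = 0.109 mA, giving I_C = β·I_B = 8.68 mA.
But then V_CE = 7.6 − 8.68×6.8 = -51.4 V < V_CE(sat) = 0.2 V — impossible in the active region.
So the transistor is saturated. With V_CE = 0.2 V, I_C = (V_CC − 0.2)/R_C = 7.4/6.8 = 1.09 mA.
Check: β·I_B = 8.68 mA > I_C = 1.09 mA, confirming saturation.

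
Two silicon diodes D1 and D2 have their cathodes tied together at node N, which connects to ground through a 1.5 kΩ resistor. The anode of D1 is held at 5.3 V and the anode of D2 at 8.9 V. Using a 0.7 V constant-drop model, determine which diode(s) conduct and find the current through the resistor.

Only D2 conducts; I_R ≈ 5.5 mA

Assume both conduct. Then node N would need to be at both 5.3−0.7 = 4.6 V and 8.9−0.7 = 8.2 V, which is impossible.
Assume only D2 conducts: V_N = 8.9 − 0.7 = 8.2 V, so I_R = 8.2/1.5 = 5.47 mA.
Check D1: its anode-to-cathode voltage is 5.3 − 8.2 = -2.9 V < 0.7 V, so it is off. The assumption is consistent.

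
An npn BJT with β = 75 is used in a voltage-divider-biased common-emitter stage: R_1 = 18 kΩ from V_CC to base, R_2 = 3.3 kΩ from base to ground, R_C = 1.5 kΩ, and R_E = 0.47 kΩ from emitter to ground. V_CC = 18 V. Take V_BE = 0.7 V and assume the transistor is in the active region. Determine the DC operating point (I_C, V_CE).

Thevenize the base divider: V_Th = V_CC·R_2/(R_1+R_2) = 18×3.3/21.3 = 2.79 V, R_Th = R_1‖R_2 = 2.79 kΩ.
Base-emitter loop: V_Th = I_B·R_Th + V_BE + (β+1)I_B·R_E, so I_B = (2.79 − 0.7) / (2.79 + 76×0.47) = 0.0542 mA.
I_C = β·I_B = 75×0.0542 = 4.07 mA, and I_E = (β+1)I_B = 4.12 mA.
V_CE = V_CC − I_C·R_C − I_E·R_E = 18 − 4.07×1.5 − 4.12×0.47 = 9.96 V.
V_CE = 9.96 V > 0.2 V confirms active-region operation.

I_C ≈ 4.1 mA, V_CE ≈ 10 V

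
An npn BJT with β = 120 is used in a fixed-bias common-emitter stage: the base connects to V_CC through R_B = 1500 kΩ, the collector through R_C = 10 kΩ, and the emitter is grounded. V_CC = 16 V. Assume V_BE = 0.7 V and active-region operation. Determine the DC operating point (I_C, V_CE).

Base loop: V_CC = I_B·R_B + V_BE, so I_B = (16 − 0.7)/1500 kΩ = 0.0102 mA.
In the active region I_C = β·I_B = 120 × 0.0102 = 1.22 mA.
Collector loop: V_CE = V_CC − I_C·R_C = 16 − 1.22×10 = 3.76 V.
Since V_CE = 3.76 V > V_CE(sat) ≈ 0.2 V, the transistor is in the active region as assumed.

I_C ≈ 1.2 mA, V_CE ≈ 3.8 V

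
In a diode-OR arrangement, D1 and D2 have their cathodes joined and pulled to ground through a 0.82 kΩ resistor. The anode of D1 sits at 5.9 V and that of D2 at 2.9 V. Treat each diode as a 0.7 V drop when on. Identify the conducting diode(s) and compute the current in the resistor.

Only D1 conducts; I_R ≈ 6.3 mA

Assume both conduct. Then node N would need to be at both 5.9−0.7 = 5.2 V and 2.9−0.7 = 2.2 V, which is impossible.
Assume only D1 conducts: V_N = 5.9 − 0.7 = 5.2 V, so I_R = 5.2/0.82 = 6.34 mA.
Check D2: its anode-to-cathode voltage is 2.9 − 5.2 = -2.3 V < 0.7 V, so it is off. The assumption is consistent.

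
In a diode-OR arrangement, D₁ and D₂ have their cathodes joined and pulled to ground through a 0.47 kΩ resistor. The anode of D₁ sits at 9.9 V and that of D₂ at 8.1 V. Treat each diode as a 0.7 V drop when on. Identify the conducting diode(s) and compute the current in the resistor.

Assume both conduct. Then node N would need to be at both 9.9−0.7 = 9.2 V and 8.1−0.7 = 7.4 V, which is impossible.
Assume only D₁ conducts: V_N = 9.9 − 0.7 = 9.2 V, so I_R = 9.2/0.47 = 19.6 mA.
Check D₂: its anode-to-cathode voltage is 8.1 − 9.2 = -1.1 V < 0.7 V, so it is off. The assumption is consistent.

Only D₁ conducts; I_R ≈ 20 mA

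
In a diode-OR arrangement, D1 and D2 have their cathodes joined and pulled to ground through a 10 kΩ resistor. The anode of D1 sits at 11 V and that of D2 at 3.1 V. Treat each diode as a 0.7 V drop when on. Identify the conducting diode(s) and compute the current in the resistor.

Only D1 conducts; I_R ≈ 1 mA

Assume both conduct. Then node N would need to be at both 11−0.7 = 10.3 V and 3.1−0.7 = 2.4 V, which is impossible.
Assume only D1 conducts: V_N = 11 − 0.7 = 10.3 V, so I_R = 10.3/10 = 1.03 mA.
Check D2: its anode-to-cathode voltage is 3.1 − 10.3 = -7.2 V < 0.7 V, so it is off. The assumption is consistent.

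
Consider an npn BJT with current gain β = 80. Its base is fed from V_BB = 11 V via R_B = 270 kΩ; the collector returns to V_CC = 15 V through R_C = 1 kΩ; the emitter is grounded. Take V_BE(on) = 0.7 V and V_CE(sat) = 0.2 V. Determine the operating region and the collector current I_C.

Assume active. Base-emitter loop: I_B = (V_BB − V_BE)/R_B = (11 − 0.7)/270 = 0.0381 mA.
I_C = β·I_B = 80×0.0381 = 3.05 mA.
V_CE = V_CC − I_C·R_C = 15 − 3.05×1 = 11.9 V > V_CE(sat), so the active-region assumption holds.

active; I_C ≈ 3.1 mA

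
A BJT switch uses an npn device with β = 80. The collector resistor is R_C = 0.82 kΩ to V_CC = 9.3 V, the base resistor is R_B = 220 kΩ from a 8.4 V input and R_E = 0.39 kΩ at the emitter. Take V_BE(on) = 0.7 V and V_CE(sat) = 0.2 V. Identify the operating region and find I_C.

active; I_C ≈ 2.4 mA

Assume active. Base-emitter loop: I_B = (V_BB − V_BE)/(R_B + (β+1)R_E) = (8.4 − 0.7)/(220 + 81×0.39) = 0.0306 mA.
I_C = β·I_B = 80×0.0306 = 2.45 mA.
V_CE = V_CC − I_C·R_C − I_E·R_E = 9.3 − 2.45×0.82 − 2.48×0.39 = 6.33 V > V_CE(sat), so the active-region assumption holds.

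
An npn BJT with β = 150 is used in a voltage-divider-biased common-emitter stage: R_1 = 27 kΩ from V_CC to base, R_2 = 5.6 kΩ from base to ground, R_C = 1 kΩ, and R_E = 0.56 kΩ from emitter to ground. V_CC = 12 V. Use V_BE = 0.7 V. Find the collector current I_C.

I_C ≈ 2.3 mA

Thevenize the base divider: V_Th = V_CC·R_2/(R_1+R_2) = 12×5.6/32.6 = 2.06 V, R_Th = R_1‖R_2 = 4.64 kΩ.
Base-emitter loop: V_Th = I_B·R_Th + V_BE + (β+1)I_B·R_E, so I_B = (2.06 − 0.7) / (4.64 + 151×0.56) = 0.0153 mA.
I_C = β·I_B = 150×0.0153 = 2.29 mA, and I_E = (β+1)I_B = 2.3 mA.
V_CE = V_CC − I_C·R_C − I_E·R_E = 12 − 2.29×1 − 2.3×0.56 = 8.42 V.
V_CE = 8.42 V > 0.2 V confirms active-region operation.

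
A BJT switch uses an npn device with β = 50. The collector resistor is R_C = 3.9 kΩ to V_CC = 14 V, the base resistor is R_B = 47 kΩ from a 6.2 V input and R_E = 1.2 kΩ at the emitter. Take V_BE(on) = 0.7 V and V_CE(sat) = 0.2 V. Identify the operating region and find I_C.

Assume active. Base-emitter loop: I_B = (V_BB − V_BE)/(R_B + (β+1)R_E) = (6.2 − 0.7)/(47 + 51×1.2) = 0.0508 mA.
I_C = β·I_B = 50×0.0508 = 2.54 mA.
V_CE = V_CC − I_C·R_C − I_E·R_E = 14 − 2.54×3.9 − 2.59×1.2 = 0.977 V > V_CE(sat), so the active-region assumption holds.

active; I_C ≈ 2.5 mA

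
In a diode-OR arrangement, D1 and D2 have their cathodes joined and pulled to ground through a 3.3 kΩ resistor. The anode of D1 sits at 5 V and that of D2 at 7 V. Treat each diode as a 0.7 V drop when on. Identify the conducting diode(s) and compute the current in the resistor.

Only D2 conducts; I_R ≈ 1.9 mA

Assume both conduct. Then node N would need to be at both 5−0.7 = 4.3 V and 7−0.7 = 6.3 V, which is impossible.
Assume only D2 conducts: V_N = 7 − 0.7 = 6.3 V, so I_R = 6.3/3.3 = 1.91 mA.
Check D1: its anode-to-cathode voltage is 5 − 6.3 = -1.3 V < 0.7 V, so it is off. The assumption is consistent.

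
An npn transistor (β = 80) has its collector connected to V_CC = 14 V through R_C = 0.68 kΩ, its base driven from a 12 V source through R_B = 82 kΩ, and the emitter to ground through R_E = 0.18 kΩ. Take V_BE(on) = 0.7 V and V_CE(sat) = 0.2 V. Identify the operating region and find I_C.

active; I_C ≈ 9.4 mA

Assume active. Base-emitter loop: I_B = (V_BB − V_BE)/(R_B + (β+1)R_E) = (12 − 0.7)/(82 + 81×0.18) = 0.117 mA.
I_C = β·I_B = 80×0.117 = 9.36 mA.
V_CE = V_CC − I_C·R_C − I_E·R_E = 14 − 9.36×0.68 − 9.48×0.18 = 5.93 V > V_CE(sat), so the active-region assumption holds.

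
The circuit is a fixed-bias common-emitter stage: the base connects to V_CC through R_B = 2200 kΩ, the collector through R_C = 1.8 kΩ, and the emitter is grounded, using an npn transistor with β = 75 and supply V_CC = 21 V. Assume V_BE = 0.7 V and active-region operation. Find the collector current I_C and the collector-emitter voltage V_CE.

I_C ≈ 0.69 mA, V_CE ≈ 20 V

Base loop: V_CC = I_B·R_B + V_BE, so I_B = (21 − 0.7)/2200 kΩ = 0.00923 mA.
In the active region I_C = β·I_B = 75 × 0.00923 = 0.692 mA.
Collector loop: V_CE = V_CC − I_C·R_C = 21 − 0.692×1.8 = 19.8 V.
Since V_CE = 19.8 V > V_CE(sat) ≈ 0.2 V, the transistor is in the active region as assumed.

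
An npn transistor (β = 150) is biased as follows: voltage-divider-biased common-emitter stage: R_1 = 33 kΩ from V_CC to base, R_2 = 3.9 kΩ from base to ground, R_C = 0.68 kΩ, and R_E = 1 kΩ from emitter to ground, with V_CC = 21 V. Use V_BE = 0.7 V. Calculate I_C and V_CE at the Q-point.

I_C ≈ 1.5 mA, V_CE ≈ 19 V

Thevenize the base divider: V_Th = V_CC·R_2/(R_1+R_2) = 21×3.9/36.9 = 2.22 V, R_Th = R_1‖R_2 = 3.49 kΩ.
Base-emitter loop: V_Th = I_B·R_Th + V_BE + (β+1)I_B·R_E, so I_B = (2.22 − 0.7) / (3.49 + 151×1) = 0.00984 mA.
I_C = β·I_B = 150×0.00984 = 1.48 mA, and I_E = (β+1)I_B = 1.49 mA.
V_CE = V_CC − I_C·R_C − I_E·R_E = 21 − 1.48×0.68 − 1.49×1 = 18.5 V.
V_CE = 18.5 V > 0.2 V confirms active-region operation.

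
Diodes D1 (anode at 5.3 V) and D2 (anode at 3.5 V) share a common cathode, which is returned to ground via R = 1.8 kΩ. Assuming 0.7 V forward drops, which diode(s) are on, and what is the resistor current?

Assume both conduct. Then node N would need to be at both 5.3−0.7 = 4.6 V and 3.5−0.7 = 2.8 V, which is impossible.
Assume only D1 conducts: V_N = 5.3 − 0.7 = 4.6 V, so I_R = 4.6/1.8 = 2.56 mA.
Check D2: its anode-to-cathode voltage is 3.5 − 4.6 = -1.1 V < 0.7 V, so it is off. The assumption is consistent.

Only D1 conducts; I_R ≈ 2.6 mA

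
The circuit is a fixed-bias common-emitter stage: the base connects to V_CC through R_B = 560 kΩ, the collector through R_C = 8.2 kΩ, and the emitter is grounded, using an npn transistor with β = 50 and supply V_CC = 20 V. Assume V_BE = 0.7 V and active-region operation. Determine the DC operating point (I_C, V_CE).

Base loop: V_CC = I_B·R_B + V_BE, so I_B = (20 − 0.7)/560 kΩ = 0.0345 mA.
In the active region I_C = β·I_B = 50 × 0.0345 = 1.72 mA.
Collector loop: V_CE = V_CC − I_C·R_C = 20 − 1.72×8.2 = 5.87 V.
Since V_CE = 5.87 V > V_CE(sat) ≈ 0.2 V, the transistor is in the active region as assumed.

I_C ≈ 1.7 mA, V_CE ≈ 5.9 V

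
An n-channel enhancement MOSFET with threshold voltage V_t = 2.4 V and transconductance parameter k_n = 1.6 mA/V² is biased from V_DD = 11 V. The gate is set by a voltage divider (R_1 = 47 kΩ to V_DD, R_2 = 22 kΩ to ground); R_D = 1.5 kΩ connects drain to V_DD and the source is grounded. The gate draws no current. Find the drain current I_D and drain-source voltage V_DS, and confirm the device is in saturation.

V_G = V_DD·R_2/(R_1+R_2) = 11×22/69 = 3.51 V. With the source grounded, V_GS = V_G = 3.51 V.
Assume saturation: I_D = (k_n/2)(V_GS − V_t)² = (1.6/2)×(3.51 − 2.4)² = 0.8×1.11² = 0.981 mA.
V_DS = V_DD − I_D·R_D = 11 − 0.981×1.5 = 9.53 V.
Saturation requires V_DS ≥ V_GS − V_t = 1.11 V; 9.53 ≥ 1.11 ✓.

I_D ≈ 0.98 mA, V_DS ≈ 9.5 V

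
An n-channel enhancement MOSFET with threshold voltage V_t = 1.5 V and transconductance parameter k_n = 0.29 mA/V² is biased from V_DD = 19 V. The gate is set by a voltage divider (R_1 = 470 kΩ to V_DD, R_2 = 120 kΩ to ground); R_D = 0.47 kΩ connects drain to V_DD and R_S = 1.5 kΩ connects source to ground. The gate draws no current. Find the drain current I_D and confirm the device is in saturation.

I_D ≈ 0.43 mA

V_G = V_DD·R_2/(R_1+R_2) = 19×120/590 = 3.86 V.
Assume saturation: I_D = (k_n/2)(V_GS − V_t)² with V_GS = V_G − I_D·R_S = 3.86 − 1.5·I_D.
Substituting gives 0.326·I_D² − 2.03·I_D + 0.811 = 0, with roots I_D = 0.429 or 5.79 mA.
The root I_D = 5.79 mA gives V_GS = -4.82 V ≤ V_t, so take I_D = 0.429 mA.
Then V_GS = 3.22 V and V_DS = V_DD − I_D(R_D+R_S) = 19 − 0.429×1.97 = 18.2 V.
Saturation requires V_DS ≥ V_GS − V_t = 1.72 V; 18.2 ≥ 1.72 ✓.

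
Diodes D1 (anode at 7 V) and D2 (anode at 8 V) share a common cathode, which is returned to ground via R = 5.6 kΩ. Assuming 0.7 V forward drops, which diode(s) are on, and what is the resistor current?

Assume both conduct. Then node N would need to be at both 7−0.7 = 6.3 V and 8−0.7 = 7.3 V, which is impossible.
Assume only D2 conducts: V_N = 8 − 0.7 = 7.3 V, so I_R = 7.3/5.6 = 1.3 mA.
Check D1: its anode-to-cathode voltage is 7 − 7.3 = -0.3 V < 0.7 V, so it is off. The assumption is consistent.

Only D2 conducts; I_R ≈ 1.3 mA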